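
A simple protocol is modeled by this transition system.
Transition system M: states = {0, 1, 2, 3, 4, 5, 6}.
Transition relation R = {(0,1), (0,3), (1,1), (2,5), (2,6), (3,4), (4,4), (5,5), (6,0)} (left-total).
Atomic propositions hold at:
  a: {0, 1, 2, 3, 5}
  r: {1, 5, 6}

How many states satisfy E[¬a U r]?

Sat(¬a) = {4, 6}
E[¬a U r]: least fixpoint, start Z0 = Sat(r) = {1, 5, 6}, add states in Sat(¬a) with some successor in Z. Already a fixed point.
Sat(E[¬a U r]) = {1, 5, 6}
|Sat(E[¬a U r])| = |{1, 5, 6}| = 3.

3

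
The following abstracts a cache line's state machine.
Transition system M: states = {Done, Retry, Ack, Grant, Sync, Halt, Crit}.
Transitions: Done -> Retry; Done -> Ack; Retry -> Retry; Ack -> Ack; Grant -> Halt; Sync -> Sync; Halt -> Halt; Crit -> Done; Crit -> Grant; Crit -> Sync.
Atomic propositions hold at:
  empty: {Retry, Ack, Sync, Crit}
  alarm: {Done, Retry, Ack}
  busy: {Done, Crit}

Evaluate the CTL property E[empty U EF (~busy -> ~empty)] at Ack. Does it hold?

Sat(~busy) = {Retry, Ack, Grant, Sync, Halt}
Sat(~empty) = {Done, Grant, Halt}
Sat(~busy -> ~empty) = {Done, Grant, Halt, Crit}
EF (~busy -> ~empty): least fixpoint, start Z0 = {Done, Grant, Halt, Crit}, add states with some successor in Z. Already a fixed point.
Sat(EF (~busy -> ~empty)) = {Done, Grant, Halt, Crit}
E[empty U EF (~busy -> ~empty)]: least fixpoint, start Z0 = Sat(EF (~busy -> ~empty)) = {Done, Grant, Halt, Crit}, add states in Sat(empty) with some successor in Z. Already a fixed point.
Sat(E[empty U EF (~busy -> ~empty)]) = {Done, Grant, Halt, Crit}
Ack ∉ Sat(E[empty U EF (~busy -> ~empty)]) = {Done, Grant, Halt, Crit}, so the formula does not hold at Ack.

No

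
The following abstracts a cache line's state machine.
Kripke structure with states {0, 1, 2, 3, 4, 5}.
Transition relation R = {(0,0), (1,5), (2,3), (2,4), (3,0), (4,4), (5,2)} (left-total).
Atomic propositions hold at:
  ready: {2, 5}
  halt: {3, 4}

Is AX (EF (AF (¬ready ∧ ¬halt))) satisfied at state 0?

Sat(¬ready) = {0, 1, 3, 4}
Sat(¬halt) = {0, 1, 2, 5}
Sat(¬ready ∧ ¬halt) = {0, 1}
AF (¬ready ∧ ¬halt): least fixpoint, start Z0 = {0, 1}, add states with every successor in Z. Z1 = {0, 1, 3}; fixed.
Sat(AF (¬ready ∧ ¬halt)) = {0, 1, 3}
EF (AF (¬ready ∧ ¬halt)): least fixpoint, start Z0 = {0, 1, 3}, add states with some successor in Z. Z1 = {0, 1, 2, 3}; Z2 = {0, 1, 2, 3, 5}; fixed.
Sat(EF (AF (¬ready ∧ ¬halt))) = {0, 1, 2, 3, 5}
Sat(AX (EF (AF (¬ready ∧ ¬halt)))) = {s : every successor in {0, 1, 2, 3, 5}} = {0, 1, 3, 5}
0 ∈ Sat(AX (EF (AF (¬ready ∧ ¬halt)))) = {0, 1, 3, 5}, so the formula holds at 0.

Yes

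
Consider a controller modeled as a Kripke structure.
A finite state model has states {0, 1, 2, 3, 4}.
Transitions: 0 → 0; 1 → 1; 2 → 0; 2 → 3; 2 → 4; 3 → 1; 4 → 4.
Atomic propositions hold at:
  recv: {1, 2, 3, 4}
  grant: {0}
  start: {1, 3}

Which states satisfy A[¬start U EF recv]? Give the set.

{1, 2, 3, 4}

Sat(¬start) = {0, 2, 4}
EF recv: least fixpoint, start Z0 = {1, 2, 3, 4}, add states with some successor in Z. Already a fixed point.
Sat(EF recv) = {1, 2, 3, 4}
A[¬start U EF recv]: least fixpoint, start Z0 = Sat(EF recv) = {1, 2, 3, 4}, add states in Sat(¬start) with every successor in Z. Already a fixed point.
Sat(A[¬start U EF recv]) = {1, 2, 3, 4}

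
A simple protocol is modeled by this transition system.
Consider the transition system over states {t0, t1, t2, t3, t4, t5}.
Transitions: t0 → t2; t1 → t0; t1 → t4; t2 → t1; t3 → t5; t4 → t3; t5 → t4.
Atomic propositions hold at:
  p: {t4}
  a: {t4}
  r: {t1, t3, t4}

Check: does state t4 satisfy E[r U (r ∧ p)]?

Sat(r ∧ p) = {t4}
E[r U (r ∧ p)]: least fixpoint, start Z0 = Sat((r ∧ p)) = {t4}, add states in Sat(r) with some successor in Z. Z1 = {t1, t4}; fixed.
Sat(E[r U (r ∧ p)]) = {t1, t4}
t4 ∈ Sat(E[r U (r ∧ p)]) = {t1, t4}, so the formula holds at t4.

Yes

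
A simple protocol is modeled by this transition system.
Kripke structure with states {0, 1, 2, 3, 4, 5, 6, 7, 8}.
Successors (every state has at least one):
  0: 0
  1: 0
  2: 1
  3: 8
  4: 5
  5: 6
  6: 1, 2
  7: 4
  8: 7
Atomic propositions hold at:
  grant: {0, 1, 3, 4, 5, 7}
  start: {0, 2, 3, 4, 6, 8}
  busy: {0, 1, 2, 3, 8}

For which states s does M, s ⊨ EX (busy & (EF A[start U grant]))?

{0, 1, 2, 3, 6}

A[start U grant]: least fixpoint, start Z0 = Sat(grant) = {0, 1, 3, 4, 5, 7}, add states in Sat(start) with every successor in Z. Z1 = {0, 1, 2, 3, 4, 5, 7, 8}; Z2 = {0, 1, 2, 3, 4, 5, 6, 7, 8}; fixed.
Sat(A[start U grant]) = {0, 1, 2, 3, 4, 5, 6, 7, 8}
EF A[start U grant]: least fixpoint, start Z0 = {0, 1, 2, 3, 4, 5, 6, 7, 8}, add states with some successor in Z. Already a fixed point.
Sat(EF A[start U grant]) = {0, 1, 2, 3, 4, 5, 6, 7, 8}
Sat(busy & (EF A[start U grant])) = {0, 1, 2, 3, 8}
Sat(EX (busy & (EF A[start U grant]))) = {s : some successor in {0, 1, 2, 3, 8}} = {0, 1, 2, 3, 6}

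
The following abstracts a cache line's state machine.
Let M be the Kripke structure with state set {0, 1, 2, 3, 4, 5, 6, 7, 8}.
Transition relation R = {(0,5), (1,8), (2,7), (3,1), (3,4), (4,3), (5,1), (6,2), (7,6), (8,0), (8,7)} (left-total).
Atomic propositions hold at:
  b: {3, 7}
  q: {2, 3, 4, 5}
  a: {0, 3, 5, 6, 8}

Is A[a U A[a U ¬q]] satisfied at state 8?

Yes

Sat(¬q) = {0, 1, 6, 7, 8}
A[a U ¬q]: least fixpoint, start Z0 = Sat(¬q) = {0, 1, 6, 7, 8}, add states in Sat(a) with every successor in Z. Z1 = {0, 1, 5, 6, 7, 8}; fixed.
Sat(A[a U ¬q]) = {0, 1, 5, 6, 7, 8}
A[a U A[a U ¬q]]: least fixpoint, start Z0 = Sat(A[a U ¬q]) = {0, 1, 5, 6, 7, 8}, add states in Sat(a) with every successor in Z. Already a fixed point.
Sat(A[a U A[a U ¬q]]) = {0, 1, 5, 6, 7, 8}
8 ∈ Sat(A[a U A[a U ¬q]]) = {0, 1, 5, 6, 7, 8}, so the formula holds at 8.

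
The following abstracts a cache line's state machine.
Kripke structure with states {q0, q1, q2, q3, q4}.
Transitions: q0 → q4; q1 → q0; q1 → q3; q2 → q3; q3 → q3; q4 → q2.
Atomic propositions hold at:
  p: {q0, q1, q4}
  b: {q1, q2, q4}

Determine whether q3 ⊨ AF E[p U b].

No

E[p U b]: least fixpoint, start Z0 = Sat(b) = {q1, q2, q4}, add states in Sat(p) with some successor in Z. Z1 = {q0, q1, q2, q4}; fixed.
Sat(E[p U b]) = {q0, q1, q2, q4}
AF E[p U b]: least fixpoint, start Z0 = {q0, q1, q2, q4}, add states with every successor in Z. Already a fixed point.
Sat(AF E[p U b]) = {q0, q1, q2, q4}
q3 ∉ Sat(AF E[p U b]) = {q0, q1, q2, q4}, so the formula does not hold at q3.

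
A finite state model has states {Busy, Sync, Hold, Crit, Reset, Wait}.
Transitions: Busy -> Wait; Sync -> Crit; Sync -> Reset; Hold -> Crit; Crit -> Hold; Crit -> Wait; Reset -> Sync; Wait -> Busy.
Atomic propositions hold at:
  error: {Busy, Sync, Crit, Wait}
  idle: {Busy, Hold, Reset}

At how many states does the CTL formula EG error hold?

EG error: greatest fixpoint, start Z0 = {Busy, Sync, Crit, Wait}, keep only states in Sat with some successor in Z. Already a fixed point.
Sat(EG error) = {Busy, Sync, Crit, Wait}
|Sat(EG error)| = |{Busy, Sync, Crit, Wait}| = 4.

4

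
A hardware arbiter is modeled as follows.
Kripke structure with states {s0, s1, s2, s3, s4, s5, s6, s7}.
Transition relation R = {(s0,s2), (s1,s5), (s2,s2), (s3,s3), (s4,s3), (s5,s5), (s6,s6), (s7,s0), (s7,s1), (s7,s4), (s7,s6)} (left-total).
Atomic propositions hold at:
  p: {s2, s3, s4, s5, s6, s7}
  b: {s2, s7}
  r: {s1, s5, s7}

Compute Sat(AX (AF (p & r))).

{s1, s5}

Sat(p & r) = {s5, s7}
AF (p & r): least fixpoint, start Z0 = {s5, s7}, add states with every successor in Z. Z1 = {s1, s5, s7}; fixed.
Sat(AF (p & r)) = {s1, s5, s7}
Sat(AX (AF (p & r))) = {s : every successor in {s1, s5, s7}} = {s1, s5}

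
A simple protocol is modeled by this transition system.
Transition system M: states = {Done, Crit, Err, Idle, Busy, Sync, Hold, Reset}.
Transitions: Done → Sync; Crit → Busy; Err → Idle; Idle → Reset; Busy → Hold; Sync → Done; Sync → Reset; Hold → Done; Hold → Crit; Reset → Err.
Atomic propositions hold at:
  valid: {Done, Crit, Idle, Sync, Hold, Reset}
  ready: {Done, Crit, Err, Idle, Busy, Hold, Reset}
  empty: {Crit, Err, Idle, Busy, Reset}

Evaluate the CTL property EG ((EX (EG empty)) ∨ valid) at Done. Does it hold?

EG empty: greatest fixpoint, start Z0 = {Crit, Err, Idle, Busy, Reset}, keep only states in Sat with some successor in Z. Z1 = {Crit, Err, Idle, Reset}; Z2 = {Err, Idle, Reset}; fixed.
Sat(EG empty) = {Err, Idle, Reset}
Sat(EX (EG empty)) = {s : some successor in {Err, Idle, Reset}} = {Err, Idle, Sync, Reset}
Sat((EX (EG empty)) ∨ valid) = {Done, Crit, Err, Idle, Sync, Hold, Reset}
EG ((EX (EG empty)) ∨ valid): greatest fixpoint, start Z0 = {Done, Crit, Err, Idle, Sync, Hold, Reset}, keep only states in Sat with some successor in Z. Z1 = {Done, Err, Idle, Sync, Hold, Reset}; fixed.
Sat(EG ((EX (EG empty)) ∨ valid)) = {Done, Err, Idle, Sync, Hold, Reset}
Done ∈ Sat(EG ((EX (EG empty)) ∨ valid)) = {Done, Err, Idle, Sync, Hold, Reset}, so the formula holds at Done.

Yes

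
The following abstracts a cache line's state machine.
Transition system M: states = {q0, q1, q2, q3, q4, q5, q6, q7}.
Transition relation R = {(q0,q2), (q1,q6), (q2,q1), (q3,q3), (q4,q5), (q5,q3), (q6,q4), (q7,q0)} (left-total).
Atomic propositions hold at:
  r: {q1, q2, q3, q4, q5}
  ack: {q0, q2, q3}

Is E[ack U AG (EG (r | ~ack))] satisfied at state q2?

Sat(~ack) = {q1, q4, q5, q6, q7}
Sat(r | ~ack) = {q1, q2, q3, q4, q5, q6, q7}
EG (r | ~ack): greatest fixpoint, start Z0 = {q1, q2, q3, q4, q5, q6, q7}, keep only states in Sat with some successor in Z. Z1 = {q1, q2, q3, q4, q5, q6}; fixed.
Sat(EG (r | ~ack)) = {q1, q2, q3, q4, q5, q6}
AG (EG (r | ~ack)): greatest fixpoint, start Z0 = {q1, q2, q3, q4, q5, q6}, keep only states in Sat with every successor in Z. Already a fixed point.
Sat(AG (EG (r | ~ack))) = {q1, q2, q3, q4, q5, q6}
E[ack U AG (EG (r | ~ack))]: least fixpoint, start Z0 = Sat(AG (EG (r | ~ack))) = {q1, q2, q3, q4, q5, q6}, add states in Sat(ack) with some successor in Z. Z1 = {q0, q1, q2, q3, q4, q5, q6}; fixed.
Sat(E[ack U AG (EG (r | ~ack))]) = {q0, q1, q2, q3, q4, q5, q6}
q2 ∈ Sat(E[ack U AG (EG (r | ~ack))]) = {q0, q1, q2, q3, q4, q5, q6}, so the formula holds at q2.

Yes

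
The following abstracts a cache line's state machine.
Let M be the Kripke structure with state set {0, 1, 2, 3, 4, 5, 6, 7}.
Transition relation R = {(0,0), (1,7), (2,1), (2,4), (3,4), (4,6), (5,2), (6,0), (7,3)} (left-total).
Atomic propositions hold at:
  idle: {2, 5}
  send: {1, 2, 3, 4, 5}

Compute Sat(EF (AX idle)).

Sat(AX idle) = {s : every successor in {2, 5}} = {5}
EF (AX idle): least fixpoint, start Z0 = {5}, add states with some successor in Z. Already a fixed point.
Sat(EF (AX idle)) = {5}

{5}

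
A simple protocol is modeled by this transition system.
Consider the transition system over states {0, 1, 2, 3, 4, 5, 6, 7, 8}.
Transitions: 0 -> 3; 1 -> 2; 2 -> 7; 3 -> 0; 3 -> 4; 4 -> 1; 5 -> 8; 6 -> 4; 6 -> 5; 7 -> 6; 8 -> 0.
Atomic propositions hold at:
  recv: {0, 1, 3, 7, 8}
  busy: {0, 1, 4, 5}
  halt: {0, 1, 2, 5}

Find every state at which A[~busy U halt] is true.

{0, 1, 2, 5, 8}

Sat(~busy) = {2, 3, 6, 7, 8}
A[~busy U halt]: least fixpoint, start Z0 = Sat(halt) = {0, 1, 2, 5}, add states in Sat(~busy) with every successor in Z. Z1 = {0, 1, 2, 5, 8}; fixed.
Sat(A[~busy U halt]) = {0, 1, 2, 5, 8}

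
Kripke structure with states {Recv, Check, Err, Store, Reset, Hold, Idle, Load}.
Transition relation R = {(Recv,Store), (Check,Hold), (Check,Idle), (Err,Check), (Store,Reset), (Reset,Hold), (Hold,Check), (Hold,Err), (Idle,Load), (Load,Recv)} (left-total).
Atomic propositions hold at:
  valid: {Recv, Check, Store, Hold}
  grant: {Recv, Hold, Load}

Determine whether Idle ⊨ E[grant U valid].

No

E[grant U valid]: least fixpoint, start Z0 = Sat(valid) = {Recv, Check, Store, Hold}, add states in Sat(grant) with some successor in Z. Z1 = {Recv, Check, Store, Hold, Load}; fixed.
Sat(E[grant U valid]) = {Recv, Check, Store, Hold, Load}
Idle ∉ Sat(E[grant U valid]) = {Recv, Check, Store, Hold, Load}, so the formula does not hold at Idle.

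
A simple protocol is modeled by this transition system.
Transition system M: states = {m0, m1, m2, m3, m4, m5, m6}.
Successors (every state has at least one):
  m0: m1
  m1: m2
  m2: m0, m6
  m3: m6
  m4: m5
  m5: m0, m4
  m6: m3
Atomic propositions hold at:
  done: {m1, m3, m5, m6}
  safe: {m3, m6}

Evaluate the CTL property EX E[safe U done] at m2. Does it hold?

E[safe U done]: least fixpoint, start Z0 = Sat(done) = {m1, m3, m5, m6}, add states in Sat(safe) with some successor in Z. Already a fixed point.
Sat(E[safe U done]) = {m1, m3, m5, m6}
Sat(EX E[safe U done]) = {s : some successor in {m1, m3, m5, m6}} = {m0, m2, m3, m4, m6}
m2 ∈ Sat(EX E[safe U done]) = {m0, m2, m3, m4, m6}, so the formula holds at m2.

Yes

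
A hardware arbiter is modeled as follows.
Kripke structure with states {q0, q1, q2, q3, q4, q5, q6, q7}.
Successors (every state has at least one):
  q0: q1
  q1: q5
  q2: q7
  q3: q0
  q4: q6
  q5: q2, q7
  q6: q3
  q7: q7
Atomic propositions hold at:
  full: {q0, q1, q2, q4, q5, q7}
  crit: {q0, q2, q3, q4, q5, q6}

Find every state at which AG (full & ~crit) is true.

Sat(~crit) = {q1, q7}
Sat(full & ~crit) = {q1, q7}
AG (full & ~crit): greatest fixpoint, start Z0 = {q1, q7}, keep only states in Sat with every successor in Z. Z1 = {q7}; fixed.
Sat(AG (full & ~crit)) = {q7}

{q7}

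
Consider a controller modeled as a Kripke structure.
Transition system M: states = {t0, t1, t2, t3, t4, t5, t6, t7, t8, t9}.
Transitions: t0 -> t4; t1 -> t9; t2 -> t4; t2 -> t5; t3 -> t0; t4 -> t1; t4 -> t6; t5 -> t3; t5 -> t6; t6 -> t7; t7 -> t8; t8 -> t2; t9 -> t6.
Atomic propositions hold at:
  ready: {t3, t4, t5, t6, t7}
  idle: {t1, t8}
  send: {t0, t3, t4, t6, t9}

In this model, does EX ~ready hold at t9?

No

Sat(~ready) = {t0, t1, t2, t8, t9}
Sat(EX ~ready) = {s : some successor in {t0, t1, t2, t8, t9}} = {t1, t3, t4, t7, t8}
t9 ∉ Sat(EX ~ready) = {t1, t3, t4, t7, t8}, so the formula does not hold at t9.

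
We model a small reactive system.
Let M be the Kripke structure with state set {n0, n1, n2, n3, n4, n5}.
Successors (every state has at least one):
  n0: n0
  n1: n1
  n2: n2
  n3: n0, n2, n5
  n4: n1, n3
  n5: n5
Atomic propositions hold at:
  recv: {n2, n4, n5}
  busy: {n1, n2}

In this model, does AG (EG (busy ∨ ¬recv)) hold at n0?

Sat(¬recv) = {n0, n1, n3}
Sat(busy ∨ ¬recv) = {n0, n1, n2, n3}
EG (busy ∨ ¬recv): greatest fixpoint, start Z0 = {n0, n1, n2, n3}, keep only states in Sat with some successor in Z. Already a fixed point.
Sat(EG (busy ∨ ¬recv)) = {n0, n1, n2, n3}
AG (EG (busy ∨ ¬recv)): greatest fixpoint, start Z0 = {n0, n1, n2, n3}, keep only states in Sat with every successor in Z. Z1 = {n0, n1, n2}; fixed.
Sat(AG (EG (busy ∨ ¬recv))) = {n0, n1, n2}
n0 ∈ Sat(AG (EG (busy ∨ ¬recv))) = {n0, n1, n2}, so the formula holds at n0.

Yes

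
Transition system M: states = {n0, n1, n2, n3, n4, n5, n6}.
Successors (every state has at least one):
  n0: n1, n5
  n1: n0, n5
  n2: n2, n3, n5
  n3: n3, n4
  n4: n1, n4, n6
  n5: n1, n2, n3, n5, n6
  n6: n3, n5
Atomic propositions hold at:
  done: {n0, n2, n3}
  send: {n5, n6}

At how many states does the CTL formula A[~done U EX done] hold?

5

Sat(~done) = {n1, n4, n5, n6}
Sat(EX done) = {s : some successor in {n0, n2, n3}} = {n1, n2, n3, n5, n6}
A[~done U EX done]: least fixpoint, start Z0 = Sat(EX done) = {n1, n2, n3, n5, n6}, add states in Sat(~done) with every successor in Z. Already a fixed point.
Sat(A[~done U EX done]) = {n1, n2, n3, n5, n6}
|Sat(A[~done U EX done])| = |{n1, n2, n3, n5, n6}| = 5.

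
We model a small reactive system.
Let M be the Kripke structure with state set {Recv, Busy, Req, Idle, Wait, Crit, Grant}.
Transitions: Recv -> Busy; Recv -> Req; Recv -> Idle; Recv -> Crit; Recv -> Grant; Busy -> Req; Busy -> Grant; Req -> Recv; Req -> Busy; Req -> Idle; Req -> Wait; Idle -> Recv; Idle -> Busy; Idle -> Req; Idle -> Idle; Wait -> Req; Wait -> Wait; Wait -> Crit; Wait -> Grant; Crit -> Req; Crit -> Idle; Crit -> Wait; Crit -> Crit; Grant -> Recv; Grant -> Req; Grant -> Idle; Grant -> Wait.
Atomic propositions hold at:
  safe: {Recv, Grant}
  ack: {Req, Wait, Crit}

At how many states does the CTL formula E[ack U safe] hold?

5

E[ack U safe]: least fixpoint, start Z0 = Sat(safe) = {Recv, Grant}, add states in Sat(ack) with some successor in Z. Z1 = {Recv, Req, Wait, Grant}; Z2 = {Recv, Req, Wait, Crit, Grant}; fixed.
Sat(E[ack U safe]) = {Recv, Req, Wait, Crit, Grant}
|Sat(E[ack U safe])| = |{Recv, Req, Wait, Crit, Grant}| = 5.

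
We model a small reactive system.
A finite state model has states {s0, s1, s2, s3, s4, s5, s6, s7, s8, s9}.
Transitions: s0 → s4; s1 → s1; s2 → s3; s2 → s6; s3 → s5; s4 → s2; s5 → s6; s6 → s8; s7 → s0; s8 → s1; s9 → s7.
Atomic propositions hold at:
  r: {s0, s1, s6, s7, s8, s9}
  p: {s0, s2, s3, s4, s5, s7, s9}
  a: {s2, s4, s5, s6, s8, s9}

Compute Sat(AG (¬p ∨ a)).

Sat(¬p) = {s1, s6, s8}
Sat(¬p ∨ a) = {s1, s2, s4, s5, s6, s8, s9}
AG (¬p ∨ a): greatest fixpoint, start Z0 = {s1, s2, s4, s5, s6, s8, s9}, keep only states in Sat with every successor in Z. Z1 = {s1, s4, s5, s6, s8}; Z2 = {s1, s5, s6, s8}; fixed.
Sat(AG (¬p ∨ a)) = {s1, s5, s6, s8}

{s1, s5, s6, s8}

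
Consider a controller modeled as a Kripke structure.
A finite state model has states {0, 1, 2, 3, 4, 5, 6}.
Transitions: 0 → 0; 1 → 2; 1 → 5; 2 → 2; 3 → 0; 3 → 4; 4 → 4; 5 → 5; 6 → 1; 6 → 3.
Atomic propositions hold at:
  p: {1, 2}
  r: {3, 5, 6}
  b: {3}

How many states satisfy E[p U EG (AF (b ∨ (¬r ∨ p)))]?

Sat(¬r) = {0, 1, 2, 4}
Sat(¬r ∨ p) = {0, 1, 2, 4}
Sat(b ∨ (¬r ∨ p)) = {0, 1, 2, 3, 4}
AF (b ∨ (¬r ∨ p)): least fixpoint, start Z0 = {0, 1, 2, 3, 4}, add states with every successor in Z. Z1 = {0, 1, 2, 3, 4, 6}; fixed.
Sat(AF (b ∨ (¬r ∨ p))) = {0, 1, 2, 3, 4, 6}
EG (AF (b ∨ (¬r ∨ p))): greatest fixpoint, start Z0 = {0, 1, 2, 3, 4, 6}, keep only states in Sat with some successor in Z. Already a fixed point.
Sat(EG (AF (b ∨ (¬r ∨ p)))) = {0, 1, 2, 3, 4, 6}
E[p U EG (AF (b ∨ (¬r ∨ p)))]: least fixpoint, start Z0 = Sat(EG (AF (b ∨ (¬r ∨ p)))) = {0, 1, 2, 3, 4, 6}, add states in Sat(p) with some successor in Z. Already a fixed point.
Sat(E[p U EG (AF (b ∨ (¬r ∨ p)))]) = {0, 1, 2, 3, 4, 6}
|Sat(E[p U EG (AF (b ∨ (¬r ∨ p)))])| = |{0, 1, 2, 3, 4, 6}| = 6.

6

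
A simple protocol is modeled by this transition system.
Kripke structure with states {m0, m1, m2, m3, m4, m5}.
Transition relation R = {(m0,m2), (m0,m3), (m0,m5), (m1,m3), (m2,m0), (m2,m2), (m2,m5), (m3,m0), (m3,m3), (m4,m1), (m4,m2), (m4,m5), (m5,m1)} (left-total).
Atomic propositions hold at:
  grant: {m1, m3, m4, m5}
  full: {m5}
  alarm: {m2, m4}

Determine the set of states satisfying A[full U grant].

A[full U grant]: least fixpoint, start Z0 = Sat(grant) = {m1, m3, m4, m5}, add states in Sat(full) with every successor in Z. Already a fixed point.
Sat(A[full U grant]) = {m1, m3, m4, m5}

{m1, m3, m4, m5}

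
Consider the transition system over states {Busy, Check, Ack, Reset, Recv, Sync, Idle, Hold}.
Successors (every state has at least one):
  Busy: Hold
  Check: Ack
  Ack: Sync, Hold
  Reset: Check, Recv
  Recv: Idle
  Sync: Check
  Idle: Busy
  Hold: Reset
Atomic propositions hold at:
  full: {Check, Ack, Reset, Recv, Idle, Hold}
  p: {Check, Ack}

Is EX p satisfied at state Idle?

No

Sat(EX p) = {s : some successor in {Check, Ack}} = {Check, Reset, Sync}
Idle ∉ Sat(EX p) = {Check, Reset, Sync}, so the formula does not hold at Idle.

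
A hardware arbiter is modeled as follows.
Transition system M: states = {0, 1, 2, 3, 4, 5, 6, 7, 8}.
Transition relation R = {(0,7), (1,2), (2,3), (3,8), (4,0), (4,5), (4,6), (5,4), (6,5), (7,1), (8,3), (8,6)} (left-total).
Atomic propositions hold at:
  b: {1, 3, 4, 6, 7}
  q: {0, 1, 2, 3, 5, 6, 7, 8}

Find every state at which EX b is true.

{0, 2, 4, 5, 7, 8}

Sat(EX b) = {s : some successor in {1, 3, 4, 6, 7}} = {0, 2, 4, 5, 7, 8}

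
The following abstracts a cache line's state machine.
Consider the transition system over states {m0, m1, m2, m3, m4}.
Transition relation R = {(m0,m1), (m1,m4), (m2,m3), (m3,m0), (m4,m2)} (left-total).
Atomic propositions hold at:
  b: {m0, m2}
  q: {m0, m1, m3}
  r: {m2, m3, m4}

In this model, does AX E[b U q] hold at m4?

E[b U q]: least fixpoint, start Z0 = Sat(q) = {m0, m1, m3}, add states in Sat(b) with some successor in Z. Z1 = {m0, m1, m2, m3}; fixed.
Sat(E[b U q]) = {m0, m1, m2, m3}
Sat(AX E[b U q]) = {s : every successor in {m0, m1, m2, m3}} = {m0, m2, m3, m4}
m4 ∈ Sat(AX E[b U q]) = {m0, m2, m3, m4}, so the formula holds at m4.

Yes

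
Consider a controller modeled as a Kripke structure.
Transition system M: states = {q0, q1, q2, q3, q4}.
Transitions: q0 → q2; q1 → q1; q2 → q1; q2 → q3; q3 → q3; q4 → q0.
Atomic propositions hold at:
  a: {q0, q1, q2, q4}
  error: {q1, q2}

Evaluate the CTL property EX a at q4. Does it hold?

Yes

Sat(EX a) = {s : some successor in {q0, q1, q2, q4}} = {q0, q1, q2, q4}
q4 ∈ Sat(EX a) = {q0, q1, q2, q4}, so the formula holds at q4.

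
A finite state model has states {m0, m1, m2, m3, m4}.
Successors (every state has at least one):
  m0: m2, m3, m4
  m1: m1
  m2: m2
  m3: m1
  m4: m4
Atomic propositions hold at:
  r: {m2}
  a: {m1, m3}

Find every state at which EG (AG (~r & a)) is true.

{m1, m3}

Sat(~r) = {m0, m1, m3, m4}
Sat(~r & a) = {m1, m3}
AG (~r & a): greatest fixpoint, start Z0 = {m1, m3}, keep only states in Sat with every successor in Z. Already a fixed point.
Sat(AG (~r & a)) = {m1, m3}
EG (AG (~r & a)): greatest fixpoint, start Z0 = {m1, m3}, keep only states in Sat with some successor in Z. Already a fixed point.
Sat(EG (AG (~r & a))) = {m1, m3}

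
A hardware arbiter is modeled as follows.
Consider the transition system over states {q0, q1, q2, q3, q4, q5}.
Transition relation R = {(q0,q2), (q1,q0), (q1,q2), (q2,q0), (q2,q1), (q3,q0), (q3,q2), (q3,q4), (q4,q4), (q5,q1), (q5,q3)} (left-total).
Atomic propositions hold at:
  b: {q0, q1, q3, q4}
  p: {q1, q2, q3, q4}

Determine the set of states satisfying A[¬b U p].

Sat(¬b) = {q2, q5}
A[¬b U p]: least fixpoint, start Z0 = Sat(p) = {q1, q2, q3, q4}, add states in Sat(¬b) with every successor in Z. Z1 = {q1, q2, q3, q4, q5}; fixed.
Sat(A[¬b U p]) = {q1, q2, q3, q4, q5}

{q1, q2, q3, q4, q5}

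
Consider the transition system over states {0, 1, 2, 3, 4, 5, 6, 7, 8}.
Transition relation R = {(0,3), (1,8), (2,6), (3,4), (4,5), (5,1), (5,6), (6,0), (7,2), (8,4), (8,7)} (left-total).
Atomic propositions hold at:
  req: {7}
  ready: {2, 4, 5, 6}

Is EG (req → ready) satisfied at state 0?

Sat(req → ready) = {0, 1, 2, 3, 4, 5, 6, 8}
EG (req → ready): greatest fixpoint, start Z0 = {0, 1, 2, 3, 4, 5, 6, 8}, keep only states in Sat with some successor in Z. Already a fixed point.
Sat(EG (req → ready)) = {0, 1, 2, 3, 4, 5, 6, 8}
0 ∈ Sat(EG (req → ready)) = {0, 1, 2, 3, 4, 5, 6, 8}, so the formula holds at 0.

Yes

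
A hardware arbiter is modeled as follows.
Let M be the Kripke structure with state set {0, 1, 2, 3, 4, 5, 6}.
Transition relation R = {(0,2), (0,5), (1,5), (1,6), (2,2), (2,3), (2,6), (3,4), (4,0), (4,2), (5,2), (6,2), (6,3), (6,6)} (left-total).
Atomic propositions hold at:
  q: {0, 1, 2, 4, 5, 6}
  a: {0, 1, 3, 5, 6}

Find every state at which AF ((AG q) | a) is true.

{0, 1, 3, 5, 6}

AG q: greatest fixpoint, start Z0 = {0, 1, 2, 4, 5, 6}, keep only states in Sat with every successor in Z. Z1 = {0, 1, 4, 5}; Z2 = ∅; fixed.
Sat(AG q) = ∅
Sat((AG q) | a) = {0, 1, 3, 5, 6}
AF ((AG q) | a): least fixpoint, start Z0 = {0, 1, 3, 5, 6}, add states with every successor in Z. Already a fixed point.
Sat(AF ((AG q) | a)) = {0, 1, 3, 5, 6}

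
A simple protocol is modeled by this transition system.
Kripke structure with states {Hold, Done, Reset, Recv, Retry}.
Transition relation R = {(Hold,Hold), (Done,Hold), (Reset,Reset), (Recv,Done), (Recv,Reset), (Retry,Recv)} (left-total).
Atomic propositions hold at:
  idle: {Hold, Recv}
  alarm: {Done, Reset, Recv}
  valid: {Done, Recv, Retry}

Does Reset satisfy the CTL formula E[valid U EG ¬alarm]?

Sat(¬alarm) = {Hold, Retry}
EG ¬alarm: greatest fixpoint, start Z0 = {Hold, Retry}, keep only states in Sat with some successor in Z. Z1 = {Hold}; fixed.
Sat(EG ¬alarm) = {Hold}
E[valid U EG ¬alarm]: least fixpoint, start Z0 = Sat(EG ¬alarm) = {Hold}, add states in Sat(valid) with some successor in Z. Z1 = {Hold, Done}; Z2 = {Hold, Done, Recv}; Z3 = {Hold, Done, Recv, Retry}; fixed.
Sat(E[valid U EG ¬alarm]) = {Hold, Done, Recv, Retry}
Reset ∉ Sat(E[valid U EG ¬alarm]) = {Hold, Done, Recv, Retry}, so the formula does not hold at Reset.

No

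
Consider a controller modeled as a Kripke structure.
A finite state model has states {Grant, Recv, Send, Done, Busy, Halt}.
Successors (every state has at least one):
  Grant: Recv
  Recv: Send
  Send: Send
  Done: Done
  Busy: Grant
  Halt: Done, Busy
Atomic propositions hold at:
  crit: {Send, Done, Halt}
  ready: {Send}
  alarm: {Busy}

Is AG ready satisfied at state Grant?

No

AG ready: greatest fixpoint, start Z0 = {Send}, keep only states in Sat with every successor in Z. Already a fixed point.
Sat(AG ready) = {Send}
Grant ∉ Sat(AG ready) = {Send}, so the formula does not hold at Grant.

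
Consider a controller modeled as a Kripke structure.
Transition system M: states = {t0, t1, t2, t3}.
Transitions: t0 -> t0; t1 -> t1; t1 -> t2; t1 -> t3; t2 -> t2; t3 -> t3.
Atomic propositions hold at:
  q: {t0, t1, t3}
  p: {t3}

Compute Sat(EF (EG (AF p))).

{t1, t3}

AF p: least fixpoint, start Z0 = {t3}, add states with every successor in Z. Already a fixed point.
Sat(AF p) = {t3}
EG (AF p): greatest fixpoint, start Z0 = {t3}, keep only states in Sat with some successor in Z. Already a fixed point.
Sat(EG (AF p)) = {t3}
EF (EG (AF p)): least fixpoint, start Z0 = {t3}, add states with some successor in Z. Z1 = {t1, t3}; fixed.
Sat(EF (EG (AF p))) = {t1, t3}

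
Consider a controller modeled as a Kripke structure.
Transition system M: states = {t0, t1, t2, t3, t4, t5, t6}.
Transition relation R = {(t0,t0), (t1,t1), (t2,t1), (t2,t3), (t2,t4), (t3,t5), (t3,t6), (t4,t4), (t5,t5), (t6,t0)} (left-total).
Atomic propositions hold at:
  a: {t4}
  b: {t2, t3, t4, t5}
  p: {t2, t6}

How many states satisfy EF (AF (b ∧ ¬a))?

Sat(¬a) = {t0, t1, t2, t3, t5, t6}
Sat(b ∧ ¬a) = {t2, t3, t5}
AF (b ∧ ¬a): least fixpoint, start Z0 = {t2, t3, t5}, add states with every successor in Z. Already a fixed point.
Sat(AF (b ∧ ¬a)) = {t2, t3, t5}
EF (AF (b ∧ ¬a)): least fixpoint, start Z0 = {t2, t3, t5}, add states with some successor in Z. Already a fixed point.
Sat(EF (AF (b ∧ ¬a))) = {t2, t3, t5}
|Sat(EF (AF (b ∧ ¬a)))| = |{t2, t3, t5}| = 3.

3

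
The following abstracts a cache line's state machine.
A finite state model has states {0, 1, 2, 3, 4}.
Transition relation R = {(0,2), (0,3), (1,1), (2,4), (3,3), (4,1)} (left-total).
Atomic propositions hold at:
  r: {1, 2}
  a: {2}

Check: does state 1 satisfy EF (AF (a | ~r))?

Sat(~r) = {0, 3, 4}
Sat(a | ~r) = {0, 2, 3, 4}
AF (a | ~r): least fixpoint, start Z0 = {0, 2, 3, 4}, add states with every successor in Z. Already a fixed point.
Sat(AF (a | ~r)) = {0, 2, 3, 4}
EF (AF (a | ~r)): least fixpoint, start Z0 = {0, 2, 3, 4}, add states with some successor in Z. Already a fixed point.
Sat(EF (AF (a | ~r))) = {0, 2, 3, 4}
1 ∉ Sat(EF (AF (a | ~r))) = {0, 2, 3, 4}, so the formula does not hold at 1.

No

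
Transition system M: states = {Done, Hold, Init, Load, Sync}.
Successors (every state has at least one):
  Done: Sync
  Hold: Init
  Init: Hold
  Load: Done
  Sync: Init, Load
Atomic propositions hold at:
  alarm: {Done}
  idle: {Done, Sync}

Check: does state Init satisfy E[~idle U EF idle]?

Sat(~idle) = {Hold, Init, Load}
EF idle: least fixpoint, start Z0 = {Done, Sync}, add states with some successor in Z. Z1 = {Done, Load, Sync}; fixed.
Sat(EF idle) = {Done, Load, Sync}
E[~idle U EF idle]: least fixpoint, start Z0 = Sat(EF idle) = {Done, Load, Sync}, add states in Sat(~idle) with some successor in Z. Already a fixed point.
Sat(E[~idle U EF idle]) = {Done, Load, Sync}
Init ∉ Sat(E[~idle U EF idle]) = {Done, Load, Sync}, so the formula does not hold at Init.

No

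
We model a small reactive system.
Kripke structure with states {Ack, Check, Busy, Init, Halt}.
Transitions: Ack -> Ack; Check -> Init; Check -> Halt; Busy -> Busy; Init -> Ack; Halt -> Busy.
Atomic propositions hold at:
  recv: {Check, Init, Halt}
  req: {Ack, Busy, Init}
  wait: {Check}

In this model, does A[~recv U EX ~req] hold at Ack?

No

Sat(~recv) = {Ack, Busy}
Sat(~req) = {Check, Halt}
Sat(EX ~req) = {s : some successor in {Check, Halt}} = {Check}
A[~recv U EX ~req]: least fixpoint, start Z0 = Sat(EX ~req) = {Check}, add states in Sat(~recv) with every successor in Z. Already a fixed point.
Sat(A[~recv U EX ~req]) = {Check}
Ack ∉ Sat(A[~recv U EX ~req]) = {Check}, so the formula does not hold at Ack.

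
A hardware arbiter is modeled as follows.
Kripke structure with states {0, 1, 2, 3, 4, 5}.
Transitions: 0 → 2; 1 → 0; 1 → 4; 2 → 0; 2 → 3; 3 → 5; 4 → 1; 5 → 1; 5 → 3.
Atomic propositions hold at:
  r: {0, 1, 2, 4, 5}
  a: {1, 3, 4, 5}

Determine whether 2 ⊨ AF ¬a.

Yes

Sat(¬a) = {0, 2}
AF ¬a: least fixpoint, start Z0 = {0, 2}, add states with every successor in Z. Already a fixed point.
Sat(AF ¬a) = {0, 2}
2 ∈ Sat(AF ¬a) = {0, 2}, so the formula holds at 2.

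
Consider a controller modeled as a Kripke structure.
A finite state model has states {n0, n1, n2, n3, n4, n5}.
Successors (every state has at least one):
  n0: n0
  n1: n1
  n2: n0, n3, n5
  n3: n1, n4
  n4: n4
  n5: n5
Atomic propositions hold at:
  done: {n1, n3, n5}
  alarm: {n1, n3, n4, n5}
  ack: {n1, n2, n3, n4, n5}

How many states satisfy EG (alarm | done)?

Sat(alarm | done) = {n1, n3, n4, n5}
EG (alarm | done): greatest fixpoint, start Z0 = {n1, n3, n4, n5}, keep only states in Sat with some successor in Z. Already a fixed point.
Sat(EG (alarm | done)) = {n1, n3, n4, n5}
|Sat(EG (alarm | done))| = |{n1, n3, n4, n5}| = 4.

4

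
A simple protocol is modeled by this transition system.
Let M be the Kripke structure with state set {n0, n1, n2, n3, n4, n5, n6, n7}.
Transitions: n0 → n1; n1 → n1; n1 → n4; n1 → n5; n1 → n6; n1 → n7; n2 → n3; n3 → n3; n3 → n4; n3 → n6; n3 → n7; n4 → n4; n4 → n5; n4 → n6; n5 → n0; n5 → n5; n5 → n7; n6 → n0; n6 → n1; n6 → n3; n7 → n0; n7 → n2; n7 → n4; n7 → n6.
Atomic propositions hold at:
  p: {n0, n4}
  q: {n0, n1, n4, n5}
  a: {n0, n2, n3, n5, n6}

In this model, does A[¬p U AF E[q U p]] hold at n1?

Sat(¬p) = {n1, n2, n3, n5, n6, n7}
E[q U p]: least fixpoint, start Z0 = Sat(p) = {n0, n4}, add states in Sat(q) with some successor in Z. Z1 = {n0, n1, n4, n5}; fixed.
Sat(E[q U p]) = {n0, n1, n4, n5}
AF E[q U p]: least fixpoint, start Z0 = {n0, n1, n4, n5}, add states with every successor in Z. Already a fixed point.
Sat(AF E[q U p]) = {n0, n1, n4, n5}
A[¬p U AF E[q U p]]: least fixpoint, start Z0 = Sat(AF E[q U p]) = {n0, n1, n4, n5}, add states in Sat(¬p) with every successor in Z. Already a fixed point.
Sat(A[¬p U AF E[q U p]]) = {n0, n1, n4, n5}
n1 ∈ Sat(A[¬p U AF E[q U p]]) = {n0, n1, n4, n5}, so the formula holds at n1.

Yes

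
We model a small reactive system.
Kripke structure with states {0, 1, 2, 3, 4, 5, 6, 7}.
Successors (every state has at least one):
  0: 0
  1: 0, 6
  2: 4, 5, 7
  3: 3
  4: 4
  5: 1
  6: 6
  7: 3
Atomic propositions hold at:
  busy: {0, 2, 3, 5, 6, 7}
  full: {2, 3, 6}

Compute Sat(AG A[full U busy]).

A[full U busy]: least fixpoint, start Z0 = Sat(busy) = {0, 2, 3, 5, 6, 7}, add states in Sat(full) with every successor in Z. Already a fixed point.
Sat(A[full U busy]) = {0, 2, 3, 5, 6, 7}
AG A[full U busy]: greatest fixpoint, start Z0 = {0, 2, 3, 5, 6, 7}, keep only states in Sat with every successor in Z. Z1 = {0, 3, 6, 7}; fixed.
Sat(AG A[full U busy]) = {0, 3, 6, 7}

{0, 3, 6, 7}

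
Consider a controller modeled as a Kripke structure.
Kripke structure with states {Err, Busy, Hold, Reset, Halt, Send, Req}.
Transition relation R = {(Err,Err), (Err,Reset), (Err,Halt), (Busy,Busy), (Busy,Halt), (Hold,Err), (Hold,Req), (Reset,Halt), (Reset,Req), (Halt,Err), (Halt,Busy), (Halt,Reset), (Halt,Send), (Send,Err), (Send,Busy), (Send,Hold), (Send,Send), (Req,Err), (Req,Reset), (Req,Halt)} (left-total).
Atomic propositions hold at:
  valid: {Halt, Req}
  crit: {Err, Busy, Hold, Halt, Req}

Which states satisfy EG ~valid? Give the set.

{Err, Busy, Hold, Send}

Sat(~valid) = {Err, Busy, Hold, Reset, Send}
EG ~valid: greatest fixpoint, start Z0 = {Err, Busy, Hold, Reset, Send}, keep only states in Sat with some successor in Z. Z1 = {Err, Busy, Hold, Send}; fixed.
Sat(EG ~valid) = {Err, Busy, Hold, Send}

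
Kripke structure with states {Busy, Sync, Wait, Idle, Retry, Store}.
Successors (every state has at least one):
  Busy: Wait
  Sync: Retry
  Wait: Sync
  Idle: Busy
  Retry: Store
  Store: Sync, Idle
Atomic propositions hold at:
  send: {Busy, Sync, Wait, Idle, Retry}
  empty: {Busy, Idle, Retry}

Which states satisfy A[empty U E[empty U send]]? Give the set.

{Busy, Sync, Wait, Idle, Retry}

E[empty U send]: least fixpoint, start Z0 = Sat(send) = {Busy, Sync, Wait, Idle, Retry}, add states in Sat(empty) with some successor in Z. Already a fixed point.
Sat(E[empty U send]) = {Busy, Sync, Wait, Idle, Retry}
A[empty U E[empty U send]]: least fixpoint, start Z0 = Sat(E[empty U send]) = {Busy, Sync, Wait, Idle, Retry}, add states in Sat(empty) with every successor in Z. Already a fixed point.
Sat(A[empty U E[empty U send]]) = {Busy, Sync, Wait, Idle, Retry}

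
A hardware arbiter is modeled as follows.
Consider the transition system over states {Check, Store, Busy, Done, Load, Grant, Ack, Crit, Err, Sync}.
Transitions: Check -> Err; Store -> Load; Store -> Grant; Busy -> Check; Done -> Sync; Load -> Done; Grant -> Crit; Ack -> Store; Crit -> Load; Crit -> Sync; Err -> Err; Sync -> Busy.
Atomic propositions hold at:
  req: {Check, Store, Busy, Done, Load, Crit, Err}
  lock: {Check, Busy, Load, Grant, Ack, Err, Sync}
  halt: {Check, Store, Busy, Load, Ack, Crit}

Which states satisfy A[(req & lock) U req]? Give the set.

{Check, Store, Busy, Done, Load, Crit, Err}

Sat(req & lock) = {Check, Busy, Load, Err}
A[(req & lock) U req]: least fixpoint, start Z0 = Sat(req) = {Check, Store, Busy, Done, Load, Crit, Err}, add states in Sat(req & lock) with every successor in Z. Already a fixed point.
Sat(A[(req & lock) U req]) = {Check, Store, Busy, Done, Load, Crit, Err}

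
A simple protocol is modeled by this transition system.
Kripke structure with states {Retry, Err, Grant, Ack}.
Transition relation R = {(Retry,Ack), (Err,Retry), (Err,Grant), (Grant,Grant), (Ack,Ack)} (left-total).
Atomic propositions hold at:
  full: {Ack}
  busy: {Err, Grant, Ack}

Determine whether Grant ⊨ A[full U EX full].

No

Sat(EX full) = {s : some successor in {Ack}} = {Retry, Ack}
A[full U EX full]: least fixpoint, start Z0 = Sat(EX full) = {Retry, Ack}, add states in Sat(full) with every successor in Z. Already a fixed point.
Sat(A[full U EX full]) = {Retry, Ack}
Grant ∉ Sat(A[full U EX full]) = {Retry, Ack}, so the formula does not hold at Grant.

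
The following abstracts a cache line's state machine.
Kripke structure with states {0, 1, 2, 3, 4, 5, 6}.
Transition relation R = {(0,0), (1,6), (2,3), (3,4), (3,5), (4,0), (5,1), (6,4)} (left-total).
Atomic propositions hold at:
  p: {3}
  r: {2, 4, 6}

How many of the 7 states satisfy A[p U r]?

3

A[p U r]: least fixpoint, start Z0 = Sat(r) = {2, 4, 6}, add states in Sat(p) with every successor in Z. Already a fixed point.
Sat(A[p U r]) = {2, 4, 6}
|Sat(A[p U r])| = |{2, 4, 6}| = 3.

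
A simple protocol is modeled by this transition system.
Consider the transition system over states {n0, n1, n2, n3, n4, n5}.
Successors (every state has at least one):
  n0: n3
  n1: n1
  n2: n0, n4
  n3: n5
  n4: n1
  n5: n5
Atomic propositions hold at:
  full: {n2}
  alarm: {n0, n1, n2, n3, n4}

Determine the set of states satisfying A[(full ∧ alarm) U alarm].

Sat(full ∧ alarm) = {n2}
A[(full ∧ alarm) U alarm]: least fixpoint, start Z0 = Sat(alarm) = {n0, n1, n2, n3, n4}, add states in Sat(full ∧ alarm) with every successor in Z. Already a fixed point.
Sat(A[(full ∧ alarm) U alarm]) = {n0, n1, n2, n3, n4}

{n0, n1, n2, n3, n4}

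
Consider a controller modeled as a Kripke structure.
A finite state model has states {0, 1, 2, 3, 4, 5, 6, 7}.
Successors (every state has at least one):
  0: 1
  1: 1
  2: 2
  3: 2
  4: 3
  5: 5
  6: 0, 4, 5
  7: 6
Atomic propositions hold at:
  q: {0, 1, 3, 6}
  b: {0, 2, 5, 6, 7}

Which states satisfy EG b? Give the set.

EG b: greatest fixpoint, start Z0 = {0, 2, 5, 6, 7}, keep only states in Sat with some successor in Z. Z1 = {2, 5, 6, 7}; fixed.
Sat(EG b) = {2, 5, 6, 7}

{2, 5, 6, 7}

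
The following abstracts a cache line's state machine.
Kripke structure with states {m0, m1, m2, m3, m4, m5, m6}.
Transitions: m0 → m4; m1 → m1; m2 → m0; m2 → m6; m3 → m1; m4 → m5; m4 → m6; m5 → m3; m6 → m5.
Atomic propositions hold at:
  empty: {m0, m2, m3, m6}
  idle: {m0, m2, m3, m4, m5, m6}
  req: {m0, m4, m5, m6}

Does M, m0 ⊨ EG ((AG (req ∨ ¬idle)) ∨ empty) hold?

No

Sat(¬idle) = {m1}
Sat(req ∨ ¬idle) = {m0, m1, m4, m5, m6}
AG (req ∨ ¬idle): greatest fixpoint, start Z0 = {m0, m1, m4, m5, m6}, keep only states in Sat with every successor in Z. Z1 = {m0, m1, m4, m6}; Z2 = {m0, m1}; Z3 = {m1}; fixed.
Sat(AG (req ∨ ¬idle)) = {m1}
Sat((AG (req ∨ ¬idle)) ∨ empty) = {m0, m1, m2, m3, m6}
EG ((AG (req ∨ ¬idle)) ∨ empty): greatest fixpoint, start Z0 = {m0, m1, m2, m3, m6}, keep only states in Sat with some successor in Z. Z1 = {m1, m2, m3}; Z2 = {m1, m3}; fixed.
Sat(EG ((AG (req ∨ ¬idle)) ∨ empty)) = {m1, m3}
m0 ∉ Sat(EG ((AG (req ∨ ¬idle)) ∨ empty)) = {m1, m3}, so the formula does not hold at m0.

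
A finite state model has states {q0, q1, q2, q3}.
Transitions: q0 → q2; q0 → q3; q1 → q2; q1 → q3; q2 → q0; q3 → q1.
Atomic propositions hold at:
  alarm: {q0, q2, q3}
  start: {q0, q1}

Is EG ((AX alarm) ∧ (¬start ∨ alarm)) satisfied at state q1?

No

Sat(AX alarm) = {s : every successor in {q0, q2, q3}} = {q0, q1, q2}
Sat(¬start) = {q2, q3}
Sat(¬start ∨ alarm) = {q0, q2, q3}
Sat((AX alarm) ∧ (¬start ∨ alarm)) = {q0, q2}
EG ((AX alarm) ∧ (¬start ∨ alarm)): greatest fixpoint, start Z0 = {q0, q2}, keep only states in Sat with some successor in Z. Already a fixed point.
Sat(EG ((AX alarm) ∧ (¬start ∨ alarm))) = {q0, q2}
q1 ∉ Sat(EG ((AX alarm) ∧ (¬start ∨ alarm))) = {q0, q2}, so the formula does not hold at q1.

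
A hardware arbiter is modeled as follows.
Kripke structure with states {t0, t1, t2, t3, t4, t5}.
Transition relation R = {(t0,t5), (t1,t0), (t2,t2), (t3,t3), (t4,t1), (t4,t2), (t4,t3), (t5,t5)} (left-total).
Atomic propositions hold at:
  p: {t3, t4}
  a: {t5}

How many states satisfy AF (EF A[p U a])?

A[p U a]: least fixpoint, start Z0 = Sat(a) = {t5}, add states in Sat(p) with every successor in Z. Already a fixed point.
Sat(A[p U a]) = {t5}
EF A[p U a]: least fixpoint, start Z0 = {t5}, add states with some successor in Z. Z1 = {t0, t5}; Z2 = {t0, t1, t5}; Z3 = {t0, t1, t4, t5}; fixed.
Sat(EF A[p U a]) = {t0, t1, t4, t5}
AF (EF A[p U a]): least fixpoint, start Z0 = {t0, t1, t4, t5}, add states with every successor in Z. Already a fixed point.
Sat(AF (EF A[p U a])) = {t0, t1, t4, t5}
|Sat(AF (EF A[p U a]))| = |{t0, t1, t4, t5}| = 4.

4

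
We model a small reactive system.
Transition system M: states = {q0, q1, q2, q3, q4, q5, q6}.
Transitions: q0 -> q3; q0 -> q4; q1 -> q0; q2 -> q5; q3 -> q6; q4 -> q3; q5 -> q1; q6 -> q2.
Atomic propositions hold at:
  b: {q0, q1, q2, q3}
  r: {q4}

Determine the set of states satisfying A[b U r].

{q4}

A[b U r]: least fixpoint, start Z0 = Sat(r) = {q4}, add states in Sat(b) with every successor in Z. Already a fixed point.
Sat(A[b U r]) = {q4}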